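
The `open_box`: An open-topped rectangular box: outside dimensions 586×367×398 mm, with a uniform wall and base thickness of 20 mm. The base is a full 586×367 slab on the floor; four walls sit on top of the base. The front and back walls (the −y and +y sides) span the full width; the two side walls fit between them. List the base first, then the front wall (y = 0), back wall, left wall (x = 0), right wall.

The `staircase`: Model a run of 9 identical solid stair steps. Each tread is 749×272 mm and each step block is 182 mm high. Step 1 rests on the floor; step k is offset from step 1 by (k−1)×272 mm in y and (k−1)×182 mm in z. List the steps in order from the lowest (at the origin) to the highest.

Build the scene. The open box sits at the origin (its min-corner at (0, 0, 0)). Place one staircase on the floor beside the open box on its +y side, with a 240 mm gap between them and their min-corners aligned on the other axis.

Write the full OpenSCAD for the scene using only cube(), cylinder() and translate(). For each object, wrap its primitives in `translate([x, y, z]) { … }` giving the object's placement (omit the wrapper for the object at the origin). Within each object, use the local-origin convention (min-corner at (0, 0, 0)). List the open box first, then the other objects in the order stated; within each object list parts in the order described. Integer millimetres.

cube([586, 367, 20]);
translate([0, 0, 20]) cube([586, 20, 378]);
translate([0, 347, 20]) cube([586, 20, 378]);
translate([0, 20, 20]) cube([20, 327, 378]);
translate([566, 20, 20]) cube([20, 327, 378]);
translate([0, 607, 0]) {
  cube([749, 272, 182]);
  translate([0, 272, 182]) cube([749, 272, 182]);
  translate([0, 544, 364]) cube([749, 272, 182]);
  translate([0, 816, 546]) cube([749, 272, 182]);
  translate([0, 1088, 728]) cube([749, 272, 182]);
  translate([0, 1360, 910]) cube([749, 272, 182]);
  translate([0, 1632, 1092]) cube([749, 272, 182]);
  translate([0, 1904, 1274]) cube([749, 272, 182]);
  translate([0, 2176, 1456]) cube([749, 272, 182]);
}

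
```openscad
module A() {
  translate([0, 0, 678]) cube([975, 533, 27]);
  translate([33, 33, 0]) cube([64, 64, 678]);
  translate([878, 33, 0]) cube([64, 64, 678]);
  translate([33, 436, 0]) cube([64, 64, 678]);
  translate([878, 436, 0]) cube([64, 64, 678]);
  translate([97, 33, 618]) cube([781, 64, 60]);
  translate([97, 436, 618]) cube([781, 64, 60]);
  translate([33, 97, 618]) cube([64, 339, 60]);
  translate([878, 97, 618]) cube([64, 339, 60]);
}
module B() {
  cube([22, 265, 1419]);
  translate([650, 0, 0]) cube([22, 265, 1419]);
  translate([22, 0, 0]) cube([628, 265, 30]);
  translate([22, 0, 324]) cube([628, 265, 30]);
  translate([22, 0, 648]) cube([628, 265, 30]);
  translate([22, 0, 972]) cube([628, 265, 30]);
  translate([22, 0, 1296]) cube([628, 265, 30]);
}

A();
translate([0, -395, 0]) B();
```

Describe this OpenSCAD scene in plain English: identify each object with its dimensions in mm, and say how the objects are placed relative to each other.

A is a table with a 975×533 mm rectangular top, 27 mm thick, top surface at z = 705 mm, supported by four 64×64 mm square legs, each inset 33 mm from the nearest pair of top edges, running from the floor. Four apron rails, 64 mm thick and 60 mm tall, run between adjacent legs with their top edges flush with the underside of the top and their outer faces flush with the legs' outer faces.

B is an open bookshelf. Two side panels, each 22 mm thick, 265 mm deep and 1419 mm tall, stand 672 mm apart (outside-to-outside). Between them sit 5 shelves, each 30 mm thick and 265 mm deep, spanning the full gap between the sides. The bottom shelf rests on the floor (its underside at z = 0) and the clear gap between one shelf's top and the next shelf's underside is 294 mm.

The bookshelf is on the floor beside the table on its −y side.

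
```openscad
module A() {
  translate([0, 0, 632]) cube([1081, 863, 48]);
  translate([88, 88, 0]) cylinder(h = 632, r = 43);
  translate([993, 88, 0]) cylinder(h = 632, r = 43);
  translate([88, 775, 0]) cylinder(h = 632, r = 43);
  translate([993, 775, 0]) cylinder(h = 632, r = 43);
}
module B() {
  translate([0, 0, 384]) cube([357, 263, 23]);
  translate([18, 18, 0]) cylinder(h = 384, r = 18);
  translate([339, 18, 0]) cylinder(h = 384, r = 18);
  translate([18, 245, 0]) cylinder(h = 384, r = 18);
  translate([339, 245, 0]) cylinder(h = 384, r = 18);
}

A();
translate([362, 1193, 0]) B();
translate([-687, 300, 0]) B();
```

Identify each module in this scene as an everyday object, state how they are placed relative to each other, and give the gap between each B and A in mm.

A is a table. B is a stool. Two stools sit around the table at the +y, −x sides. The gap between each stool and the table is 330 mm.

Each stool's nearest face is 330 mm from the table's bounding box.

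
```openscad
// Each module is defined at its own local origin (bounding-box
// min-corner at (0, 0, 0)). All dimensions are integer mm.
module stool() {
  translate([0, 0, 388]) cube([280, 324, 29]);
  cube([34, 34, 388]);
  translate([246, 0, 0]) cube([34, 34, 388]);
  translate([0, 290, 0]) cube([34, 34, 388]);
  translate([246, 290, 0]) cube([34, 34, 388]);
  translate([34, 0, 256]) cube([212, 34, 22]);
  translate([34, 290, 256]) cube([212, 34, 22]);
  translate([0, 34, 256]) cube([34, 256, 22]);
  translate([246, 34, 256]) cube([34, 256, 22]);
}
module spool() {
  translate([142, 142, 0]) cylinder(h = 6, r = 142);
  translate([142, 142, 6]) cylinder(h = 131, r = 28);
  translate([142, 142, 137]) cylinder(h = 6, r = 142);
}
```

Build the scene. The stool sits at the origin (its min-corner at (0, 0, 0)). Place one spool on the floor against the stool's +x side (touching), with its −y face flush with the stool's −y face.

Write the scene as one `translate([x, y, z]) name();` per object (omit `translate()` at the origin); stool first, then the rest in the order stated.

stool();
translate([280, 0, 0]) spool();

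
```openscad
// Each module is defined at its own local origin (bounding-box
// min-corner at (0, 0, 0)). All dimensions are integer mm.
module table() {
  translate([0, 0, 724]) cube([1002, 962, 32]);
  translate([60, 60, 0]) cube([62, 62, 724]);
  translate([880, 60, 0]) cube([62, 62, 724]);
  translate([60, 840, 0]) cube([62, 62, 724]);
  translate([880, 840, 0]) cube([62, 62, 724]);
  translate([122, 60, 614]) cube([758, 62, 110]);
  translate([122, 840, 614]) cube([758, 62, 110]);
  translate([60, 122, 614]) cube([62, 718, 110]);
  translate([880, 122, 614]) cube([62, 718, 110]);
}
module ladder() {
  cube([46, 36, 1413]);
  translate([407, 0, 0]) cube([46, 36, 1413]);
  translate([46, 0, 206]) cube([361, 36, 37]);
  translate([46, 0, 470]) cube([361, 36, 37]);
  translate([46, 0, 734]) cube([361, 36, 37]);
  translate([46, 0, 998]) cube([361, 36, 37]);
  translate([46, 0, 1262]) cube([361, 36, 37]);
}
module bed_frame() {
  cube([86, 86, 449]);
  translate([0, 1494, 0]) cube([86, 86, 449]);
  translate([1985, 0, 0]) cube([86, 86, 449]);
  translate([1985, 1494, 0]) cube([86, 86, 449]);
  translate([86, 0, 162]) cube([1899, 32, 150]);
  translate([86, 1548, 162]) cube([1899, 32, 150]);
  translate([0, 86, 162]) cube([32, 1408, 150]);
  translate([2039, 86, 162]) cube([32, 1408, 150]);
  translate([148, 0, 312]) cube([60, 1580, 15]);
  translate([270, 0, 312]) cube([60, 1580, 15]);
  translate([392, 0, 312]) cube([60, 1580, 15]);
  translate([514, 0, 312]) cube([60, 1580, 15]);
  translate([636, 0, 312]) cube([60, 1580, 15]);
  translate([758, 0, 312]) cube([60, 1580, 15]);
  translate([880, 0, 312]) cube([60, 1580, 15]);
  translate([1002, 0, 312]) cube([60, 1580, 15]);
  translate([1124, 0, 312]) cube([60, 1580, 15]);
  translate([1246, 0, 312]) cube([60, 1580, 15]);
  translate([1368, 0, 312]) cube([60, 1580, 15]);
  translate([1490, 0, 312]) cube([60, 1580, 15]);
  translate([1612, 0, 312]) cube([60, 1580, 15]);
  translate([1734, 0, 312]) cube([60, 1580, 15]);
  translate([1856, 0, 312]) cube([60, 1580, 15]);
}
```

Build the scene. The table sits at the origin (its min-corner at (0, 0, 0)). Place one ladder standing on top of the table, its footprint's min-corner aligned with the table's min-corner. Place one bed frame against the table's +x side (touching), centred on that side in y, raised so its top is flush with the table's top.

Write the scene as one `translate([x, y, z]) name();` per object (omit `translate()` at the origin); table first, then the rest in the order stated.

table();
translate([0, 0, 756]) ladder();
translate([1002, -309, 307]) bed_frame();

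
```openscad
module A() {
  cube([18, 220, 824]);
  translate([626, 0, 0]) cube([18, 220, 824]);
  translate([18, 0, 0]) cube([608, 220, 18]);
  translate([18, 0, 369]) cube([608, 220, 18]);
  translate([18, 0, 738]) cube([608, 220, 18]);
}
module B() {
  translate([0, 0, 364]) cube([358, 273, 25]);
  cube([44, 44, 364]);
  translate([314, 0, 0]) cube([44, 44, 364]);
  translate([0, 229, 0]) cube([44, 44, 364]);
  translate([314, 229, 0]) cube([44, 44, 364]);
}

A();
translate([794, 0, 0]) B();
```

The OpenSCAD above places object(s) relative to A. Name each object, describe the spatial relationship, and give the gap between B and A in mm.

The stool's nearest face is 150 mm from the bookshelf's +x face.

A is a bookshelf. B is a stool. The stool is on the floor beside the bookshelf on its +x side. The gap between the stool and the bookshelf is 150 mm.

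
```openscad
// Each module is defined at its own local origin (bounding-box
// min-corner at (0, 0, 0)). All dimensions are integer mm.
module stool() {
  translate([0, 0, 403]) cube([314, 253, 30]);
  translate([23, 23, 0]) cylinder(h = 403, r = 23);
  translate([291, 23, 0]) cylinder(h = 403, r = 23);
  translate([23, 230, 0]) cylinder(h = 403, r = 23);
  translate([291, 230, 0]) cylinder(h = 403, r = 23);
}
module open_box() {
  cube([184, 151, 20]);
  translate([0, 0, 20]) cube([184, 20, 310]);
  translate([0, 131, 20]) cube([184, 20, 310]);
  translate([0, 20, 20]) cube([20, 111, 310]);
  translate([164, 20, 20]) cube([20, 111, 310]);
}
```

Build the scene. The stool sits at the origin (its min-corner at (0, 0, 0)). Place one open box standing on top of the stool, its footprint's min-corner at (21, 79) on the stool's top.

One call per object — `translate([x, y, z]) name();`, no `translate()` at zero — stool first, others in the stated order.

stool();
translate([21, 79, 433]) open_box();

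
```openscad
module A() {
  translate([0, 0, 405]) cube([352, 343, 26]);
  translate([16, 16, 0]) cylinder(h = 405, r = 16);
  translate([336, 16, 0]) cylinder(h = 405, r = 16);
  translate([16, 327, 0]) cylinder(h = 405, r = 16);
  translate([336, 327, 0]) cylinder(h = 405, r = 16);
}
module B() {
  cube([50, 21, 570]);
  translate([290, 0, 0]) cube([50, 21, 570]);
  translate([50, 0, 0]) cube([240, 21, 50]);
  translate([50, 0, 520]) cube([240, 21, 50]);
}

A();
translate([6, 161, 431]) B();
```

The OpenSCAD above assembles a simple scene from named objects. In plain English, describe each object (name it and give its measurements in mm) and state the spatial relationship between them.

A is a four-legged stool. The seat is 352×343 mm, 26 mm thick, top at z = 431 mm. It stands on four round legs, each 32 mm in diameter, from z = 0 to the seat underside, each leg's axis is inset half a diameter from the nearest pair of seat edges (so the leg's bounding box is flush with the corner).

B is a picture frame with a 240×470 mm rectangular opening (x by z) and a uniform 50 mm border on every side. Frame depth is 21 mm along y. It is built from two vertical stiles running the full outside height and two horizontal rails spanning the gap between the stiles.

The picture frame is on top of the stool, centred.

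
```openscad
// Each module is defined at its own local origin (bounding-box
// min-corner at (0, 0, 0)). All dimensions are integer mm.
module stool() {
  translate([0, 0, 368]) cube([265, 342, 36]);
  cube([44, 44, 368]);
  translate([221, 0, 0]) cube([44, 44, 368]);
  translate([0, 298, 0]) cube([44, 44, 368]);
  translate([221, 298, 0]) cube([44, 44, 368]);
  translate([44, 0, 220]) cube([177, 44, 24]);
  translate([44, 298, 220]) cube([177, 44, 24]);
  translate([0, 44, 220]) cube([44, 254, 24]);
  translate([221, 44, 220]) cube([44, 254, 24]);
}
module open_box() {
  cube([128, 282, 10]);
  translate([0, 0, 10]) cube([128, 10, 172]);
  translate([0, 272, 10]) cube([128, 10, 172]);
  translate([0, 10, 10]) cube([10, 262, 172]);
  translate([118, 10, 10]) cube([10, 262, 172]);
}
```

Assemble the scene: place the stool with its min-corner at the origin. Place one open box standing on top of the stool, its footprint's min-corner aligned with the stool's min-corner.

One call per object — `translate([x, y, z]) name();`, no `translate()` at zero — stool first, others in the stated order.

stool();
translate([0, 0, 404]) open_box();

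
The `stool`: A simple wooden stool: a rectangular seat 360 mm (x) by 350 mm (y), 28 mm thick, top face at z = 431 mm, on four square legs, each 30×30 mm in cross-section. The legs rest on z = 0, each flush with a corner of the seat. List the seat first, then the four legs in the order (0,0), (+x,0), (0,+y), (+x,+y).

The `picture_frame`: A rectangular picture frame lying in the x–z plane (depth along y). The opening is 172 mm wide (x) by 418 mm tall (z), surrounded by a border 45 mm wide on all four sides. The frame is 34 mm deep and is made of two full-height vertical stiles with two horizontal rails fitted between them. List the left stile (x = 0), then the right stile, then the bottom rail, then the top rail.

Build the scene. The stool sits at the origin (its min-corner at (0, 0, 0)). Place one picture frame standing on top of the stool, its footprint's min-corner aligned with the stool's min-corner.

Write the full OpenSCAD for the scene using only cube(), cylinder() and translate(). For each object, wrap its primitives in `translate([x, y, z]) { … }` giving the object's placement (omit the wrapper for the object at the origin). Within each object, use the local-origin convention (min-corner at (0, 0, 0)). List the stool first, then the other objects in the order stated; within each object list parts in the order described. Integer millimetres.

translate([0, 0, 403]) cube([360, 350, 28]);
cube([30, 30, 403]);
translate([330, 0, 0]) cube([30, 30, 403]);
translate([0, 320, 0]) cube([30, 30, 403]);
translate([330, 320, 0]) cube([30, 30, 403]);
translate([0, 0, 431]) {
  cube([45, 34, 508]);
  translate([217, 0, 0]) cube([45, 34, 508]);
  translate([45, 0, 0]) cube([172, 34, 45]);
  translate([45, 0, 463]) cube([172, 34, 45]);
}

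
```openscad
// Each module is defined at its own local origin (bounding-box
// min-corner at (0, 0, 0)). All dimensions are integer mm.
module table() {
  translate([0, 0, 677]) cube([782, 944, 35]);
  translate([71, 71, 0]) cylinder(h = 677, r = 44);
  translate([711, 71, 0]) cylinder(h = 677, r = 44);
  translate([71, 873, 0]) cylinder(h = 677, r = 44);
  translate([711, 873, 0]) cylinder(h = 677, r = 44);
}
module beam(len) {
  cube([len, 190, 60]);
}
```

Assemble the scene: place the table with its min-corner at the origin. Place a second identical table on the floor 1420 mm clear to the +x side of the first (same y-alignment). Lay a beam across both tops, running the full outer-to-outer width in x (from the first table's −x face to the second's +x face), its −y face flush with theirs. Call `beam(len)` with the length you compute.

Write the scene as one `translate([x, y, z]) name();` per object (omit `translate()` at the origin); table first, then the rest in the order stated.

table();
translate([2202, 0, 0]) table();
translate([0, 0, 712]) beam(2984);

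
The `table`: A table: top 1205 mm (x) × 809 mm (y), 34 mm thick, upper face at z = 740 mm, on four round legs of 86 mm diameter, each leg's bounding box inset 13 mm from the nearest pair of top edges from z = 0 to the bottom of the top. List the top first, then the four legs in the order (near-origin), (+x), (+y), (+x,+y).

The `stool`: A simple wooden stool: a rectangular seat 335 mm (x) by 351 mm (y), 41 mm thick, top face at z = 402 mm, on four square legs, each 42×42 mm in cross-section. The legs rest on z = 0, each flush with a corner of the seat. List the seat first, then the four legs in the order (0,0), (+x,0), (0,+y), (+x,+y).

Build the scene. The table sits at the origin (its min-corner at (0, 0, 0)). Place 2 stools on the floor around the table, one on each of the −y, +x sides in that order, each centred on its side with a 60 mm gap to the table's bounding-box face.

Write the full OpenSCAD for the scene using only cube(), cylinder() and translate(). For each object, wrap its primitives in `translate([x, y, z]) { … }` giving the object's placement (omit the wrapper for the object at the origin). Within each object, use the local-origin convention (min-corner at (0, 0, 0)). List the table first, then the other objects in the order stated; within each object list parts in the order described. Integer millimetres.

translate([0, 0, 706]) cube([1205, 809, 34]);
translate([56, 56, 0]) cylinder(h = 706, r = 43);
translate([1149, 56, 0]) cylinder(h = 706, r = 43);
translate([56, 753, 0]) cylinder(h = 706, r = 43);
translate([1149, 753, 0]) cylinder(h = 706, r = 43);
translate([435, -411, 0]) {
  translate([0, 0, 361]) cube([335, 351, 41]);
  cube([42, 42, 361]);
  translate([293, 0, 0]) cube([42, 42, 361]);
  translate([0, 309, 0]) cube([42, 42, 361]);
  translate([293, 309, 0]) cube([42, 42, 361]);
}
translate([1265, 229, 0]) {
  translate([0, 0, 361]) cube([335, 351, 41]);
  cube([42, 42, 361]);
  translate([293, 0, 0]) cube([42, 42, 361]);
  translate([0, 309, 0]) cube([42, 42, 361]);
  translate([293, 309, 0]) cube([42, 42, 361]);
}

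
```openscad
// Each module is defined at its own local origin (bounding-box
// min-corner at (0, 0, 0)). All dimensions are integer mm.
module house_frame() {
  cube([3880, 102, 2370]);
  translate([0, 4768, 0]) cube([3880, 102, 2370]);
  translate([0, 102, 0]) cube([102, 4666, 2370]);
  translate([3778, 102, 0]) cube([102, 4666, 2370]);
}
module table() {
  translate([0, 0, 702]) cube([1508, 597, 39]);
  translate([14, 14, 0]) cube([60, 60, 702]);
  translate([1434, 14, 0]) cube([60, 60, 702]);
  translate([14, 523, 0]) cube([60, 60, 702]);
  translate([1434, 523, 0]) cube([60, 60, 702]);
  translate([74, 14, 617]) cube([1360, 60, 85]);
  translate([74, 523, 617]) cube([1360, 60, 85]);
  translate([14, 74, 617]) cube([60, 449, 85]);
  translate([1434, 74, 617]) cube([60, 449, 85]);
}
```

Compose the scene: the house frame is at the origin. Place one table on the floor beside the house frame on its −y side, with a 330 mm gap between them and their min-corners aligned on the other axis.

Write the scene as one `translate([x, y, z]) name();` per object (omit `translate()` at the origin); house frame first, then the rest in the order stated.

house_frame();
translate([0, -927, 0]) table();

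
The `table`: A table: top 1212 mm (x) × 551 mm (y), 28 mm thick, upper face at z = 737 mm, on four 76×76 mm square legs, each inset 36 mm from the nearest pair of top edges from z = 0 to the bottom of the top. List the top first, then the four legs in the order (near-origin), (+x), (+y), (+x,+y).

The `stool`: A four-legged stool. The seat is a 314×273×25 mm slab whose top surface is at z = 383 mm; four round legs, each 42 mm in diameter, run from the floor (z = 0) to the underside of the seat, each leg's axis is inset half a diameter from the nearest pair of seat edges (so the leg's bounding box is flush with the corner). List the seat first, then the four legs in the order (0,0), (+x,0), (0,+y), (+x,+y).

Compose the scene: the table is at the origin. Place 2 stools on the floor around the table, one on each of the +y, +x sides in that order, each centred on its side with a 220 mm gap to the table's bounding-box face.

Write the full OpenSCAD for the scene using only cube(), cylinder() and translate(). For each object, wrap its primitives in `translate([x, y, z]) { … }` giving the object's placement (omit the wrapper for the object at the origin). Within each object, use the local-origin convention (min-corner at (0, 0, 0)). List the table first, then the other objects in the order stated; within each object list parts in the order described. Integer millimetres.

translate([0, 0, 709]) cube([1212, 551, 28]);
translate([36, 36, 0]) cube([76, 76, 709]);
translate([1100, 36, 0]) cube([76, 76, 709]);
translate([36, 439, 0]) cube([76, 76, 709]);
translate([1100, 439, 0]) cube([76, 76, 709]);
translate([449, 771, 0]) {
  translate([0, 0, 358]) cube([314, 273, 25]);
  translate([21, 21, 0]) cylinder(h = 358, r = 21);
  translate([293, 21, 0]) cylinder(h = 358, r = 21);
  translate([21, 252, 0]) cylinder(h = 358, r = 21);
  translate([293, 252, 0]) cylinder(h = 358, r = 21);
}
translate([1432, 139, 0]) {
  translate([0, 0, 358]) cube([314, 273, 25]);
  translate([21, 21, 0]) cylinder(h = 358, r = 21);
  translate([293, 21, 0]) cylinder(h = 358, r = 21);
  translate([21, 252, 0]) cylinder(h = 358, r = 21);
  translate([293, 252, 0]) cylinder(h = 358, r = 21);
}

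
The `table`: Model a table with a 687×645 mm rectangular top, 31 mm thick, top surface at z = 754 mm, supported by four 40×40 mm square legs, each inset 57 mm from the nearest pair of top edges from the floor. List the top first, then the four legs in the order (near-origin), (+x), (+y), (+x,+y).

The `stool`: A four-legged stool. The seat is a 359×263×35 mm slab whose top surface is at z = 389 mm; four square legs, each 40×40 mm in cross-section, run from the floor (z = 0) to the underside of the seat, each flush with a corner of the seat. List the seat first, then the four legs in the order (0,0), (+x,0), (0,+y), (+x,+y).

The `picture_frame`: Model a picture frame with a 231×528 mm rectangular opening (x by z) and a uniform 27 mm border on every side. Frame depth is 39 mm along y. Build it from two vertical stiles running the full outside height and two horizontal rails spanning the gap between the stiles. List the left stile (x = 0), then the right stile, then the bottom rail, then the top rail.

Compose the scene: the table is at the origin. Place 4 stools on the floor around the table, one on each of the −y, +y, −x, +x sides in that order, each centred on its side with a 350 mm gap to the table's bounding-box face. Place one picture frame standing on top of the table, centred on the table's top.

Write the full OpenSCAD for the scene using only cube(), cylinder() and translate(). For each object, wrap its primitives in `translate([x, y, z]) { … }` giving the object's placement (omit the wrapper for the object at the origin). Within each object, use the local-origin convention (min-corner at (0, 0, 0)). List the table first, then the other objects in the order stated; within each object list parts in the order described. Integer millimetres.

translate([0, 0, 723]) cube([687, 645, 31]);
translate([57, 57, 0]) cube([40, 40, 723]);
translate([590, 57, 0]) cube([40, 40, 723]);
translate([57, 548, 0]) cube([40, 40, 723]);
translate([590, 548, 0]) cube([40, 40, 723]);
translate([164, -613, 0]) {
  translate([0, 0, 354]) cube([359, 263, 35]);
  cube([40, 40, 354]);
  translate([319, 0, 0]) cube([40, 40, 354]);
  translate([0, 223, 0]) cube([40, 40, 354]);
  translate([319, 223, 0]) cube([40, 40, 354]);
}
translate([164, 995, 0]) {
  translate([0, 0, 354]) cube([359, 263, 35]);
  cube([40, 40, 354]);
  translate([319, 0, 0]) cube([40, 40, 354]);
  translate([0, 223, 0]) cube([40, 40, 354]);
  translate([319, 223, 0]) cube([40, 40, 354]);
}
translate([-709, 191, 0]) {
  translate([0, 0, 354]) cube([359, 263, 35]);
  cube([40, 40, 354]);
  translate([319, 0, 0]) cube([40, 40, 354]);
  translate([0, 223, 0]) cube([40, 40, 354]);
  translate([319, 223, 0]) cube([40, 40, 354]);
}
translate([1037, 191, 0]) {
  translate([0, 0, 354]) cube([359, 263, 35]);
  cube([40, 40, 354]);
  translate([319, 0, 0]) cube([40, 40, 354]);
  translate([0, 223, 0]) cube([40, 40, 354]);
  translate([319, 223, 0]) cube([40, 40, 354]);
}
translate([201, 303, 754]) {
  cube([27, 39, 582]);
  translate([258, 0, 0]) cube([27, 39, 582]);
  translate([27, 0, 0]) cube([231, 39, 27]);
  translate([27, 0, 555]) cube([231, 39, 27]);
}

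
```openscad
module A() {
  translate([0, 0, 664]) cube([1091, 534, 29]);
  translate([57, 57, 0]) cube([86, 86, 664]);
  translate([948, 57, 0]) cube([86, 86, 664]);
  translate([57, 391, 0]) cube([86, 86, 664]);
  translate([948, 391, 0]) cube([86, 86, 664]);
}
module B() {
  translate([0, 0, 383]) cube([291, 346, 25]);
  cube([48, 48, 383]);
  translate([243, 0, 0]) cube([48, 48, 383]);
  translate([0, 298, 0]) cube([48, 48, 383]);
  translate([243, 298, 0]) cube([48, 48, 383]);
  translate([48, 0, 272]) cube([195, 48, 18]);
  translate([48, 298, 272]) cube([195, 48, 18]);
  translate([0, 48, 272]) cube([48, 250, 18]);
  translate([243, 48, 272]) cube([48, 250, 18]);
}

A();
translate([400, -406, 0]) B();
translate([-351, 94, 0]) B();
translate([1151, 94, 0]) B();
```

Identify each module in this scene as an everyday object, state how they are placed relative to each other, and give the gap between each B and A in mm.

A is a table. B is a stool. Three stools sit around the table at the −y, −x, +x sides. The gap between each stool and the table is 60 mm.

Each stool's nearest face is 60 mm from the table's bounding box.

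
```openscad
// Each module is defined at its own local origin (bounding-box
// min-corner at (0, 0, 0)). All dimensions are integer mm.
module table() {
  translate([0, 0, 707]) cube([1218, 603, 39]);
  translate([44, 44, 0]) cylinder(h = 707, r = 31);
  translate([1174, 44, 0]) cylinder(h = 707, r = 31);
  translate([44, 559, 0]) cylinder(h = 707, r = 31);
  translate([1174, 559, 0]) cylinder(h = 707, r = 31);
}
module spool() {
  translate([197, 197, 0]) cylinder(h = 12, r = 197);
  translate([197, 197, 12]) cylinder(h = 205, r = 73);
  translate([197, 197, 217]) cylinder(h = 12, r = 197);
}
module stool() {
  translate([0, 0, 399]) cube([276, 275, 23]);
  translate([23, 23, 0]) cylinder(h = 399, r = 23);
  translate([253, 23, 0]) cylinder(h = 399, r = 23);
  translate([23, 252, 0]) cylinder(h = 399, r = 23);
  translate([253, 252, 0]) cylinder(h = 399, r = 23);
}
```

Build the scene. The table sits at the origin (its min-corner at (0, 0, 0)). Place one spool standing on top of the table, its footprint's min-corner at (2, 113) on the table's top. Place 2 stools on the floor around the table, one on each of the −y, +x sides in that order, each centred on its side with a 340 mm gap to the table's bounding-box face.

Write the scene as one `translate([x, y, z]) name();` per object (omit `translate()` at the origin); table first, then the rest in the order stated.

table();
translate([2, 113, 746]) spool();
translate([471, -615, 0]) stool();
translate([1558, 164, 0]) stool();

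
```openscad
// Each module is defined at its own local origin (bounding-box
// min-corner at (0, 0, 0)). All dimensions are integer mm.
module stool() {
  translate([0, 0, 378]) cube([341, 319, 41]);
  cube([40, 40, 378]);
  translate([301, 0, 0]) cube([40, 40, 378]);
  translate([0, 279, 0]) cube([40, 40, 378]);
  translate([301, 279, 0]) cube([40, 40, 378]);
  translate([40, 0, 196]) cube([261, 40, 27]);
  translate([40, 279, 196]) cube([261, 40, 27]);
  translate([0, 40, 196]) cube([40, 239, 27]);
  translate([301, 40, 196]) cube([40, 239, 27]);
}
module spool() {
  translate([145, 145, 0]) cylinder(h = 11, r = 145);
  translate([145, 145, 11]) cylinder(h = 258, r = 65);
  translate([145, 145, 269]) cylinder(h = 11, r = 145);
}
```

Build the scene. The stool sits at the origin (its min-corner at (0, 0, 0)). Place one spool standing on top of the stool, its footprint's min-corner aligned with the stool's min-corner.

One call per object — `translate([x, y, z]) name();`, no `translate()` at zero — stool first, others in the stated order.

stool();
translate([0, 0, 419]) spool();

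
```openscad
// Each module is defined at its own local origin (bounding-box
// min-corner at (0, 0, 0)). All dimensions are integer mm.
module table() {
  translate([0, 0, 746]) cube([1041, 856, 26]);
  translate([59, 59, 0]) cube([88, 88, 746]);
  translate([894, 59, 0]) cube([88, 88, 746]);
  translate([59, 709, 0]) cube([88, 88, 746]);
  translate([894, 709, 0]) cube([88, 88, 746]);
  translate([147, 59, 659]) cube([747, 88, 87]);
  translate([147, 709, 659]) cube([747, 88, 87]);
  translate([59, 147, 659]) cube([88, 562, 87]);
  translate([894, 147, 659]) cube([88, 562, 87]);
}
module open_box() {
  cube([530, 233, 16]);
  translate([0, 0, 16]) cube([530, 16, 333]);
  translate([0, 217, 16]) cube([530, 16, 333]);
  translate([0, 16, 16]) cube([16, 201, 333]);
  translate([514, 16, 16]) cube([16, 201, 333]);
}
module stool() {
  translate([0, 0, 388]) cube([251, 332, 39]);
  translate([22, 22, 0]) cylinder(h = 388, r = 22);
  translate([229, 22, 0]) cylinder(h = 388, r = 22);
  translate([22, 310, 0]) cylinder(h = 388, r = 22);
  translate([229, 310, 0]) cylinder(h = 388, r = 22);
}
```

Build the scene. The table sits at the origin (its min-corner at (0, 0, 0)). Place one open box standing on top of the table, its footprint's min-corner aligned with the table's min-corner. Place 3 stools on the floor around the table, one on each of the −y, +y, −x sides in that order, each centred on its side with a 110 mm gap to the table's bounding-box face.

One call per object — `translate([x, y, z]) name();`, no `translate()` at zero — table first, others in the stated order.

table();
translate([0, 0, 772]) open_box();
translate([395, -442, 0]) stool();
translate([395, 966, 0]) stool();
translate([-361, 262, 0]) stool();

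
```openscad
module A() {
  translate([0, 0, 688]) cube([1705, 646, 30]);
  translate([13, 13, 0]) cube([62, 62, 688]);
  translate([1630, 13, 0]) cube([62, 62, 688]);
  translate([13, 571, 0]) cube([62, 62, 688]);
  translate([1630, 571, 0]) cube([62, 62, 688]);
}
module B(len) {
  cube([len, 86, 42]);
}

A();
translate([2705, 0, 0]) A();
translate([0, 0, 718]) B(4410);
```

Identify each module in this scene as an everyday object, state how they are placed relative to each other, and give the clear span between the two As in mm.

A is a table. B is a beam. A beam spans the tops of two tables. The clear span between the two tables is 1000 mm.

Second table starts at x = 2705; first ends at x = 1705; clear span = 2705 − 1705 = 1000 mm.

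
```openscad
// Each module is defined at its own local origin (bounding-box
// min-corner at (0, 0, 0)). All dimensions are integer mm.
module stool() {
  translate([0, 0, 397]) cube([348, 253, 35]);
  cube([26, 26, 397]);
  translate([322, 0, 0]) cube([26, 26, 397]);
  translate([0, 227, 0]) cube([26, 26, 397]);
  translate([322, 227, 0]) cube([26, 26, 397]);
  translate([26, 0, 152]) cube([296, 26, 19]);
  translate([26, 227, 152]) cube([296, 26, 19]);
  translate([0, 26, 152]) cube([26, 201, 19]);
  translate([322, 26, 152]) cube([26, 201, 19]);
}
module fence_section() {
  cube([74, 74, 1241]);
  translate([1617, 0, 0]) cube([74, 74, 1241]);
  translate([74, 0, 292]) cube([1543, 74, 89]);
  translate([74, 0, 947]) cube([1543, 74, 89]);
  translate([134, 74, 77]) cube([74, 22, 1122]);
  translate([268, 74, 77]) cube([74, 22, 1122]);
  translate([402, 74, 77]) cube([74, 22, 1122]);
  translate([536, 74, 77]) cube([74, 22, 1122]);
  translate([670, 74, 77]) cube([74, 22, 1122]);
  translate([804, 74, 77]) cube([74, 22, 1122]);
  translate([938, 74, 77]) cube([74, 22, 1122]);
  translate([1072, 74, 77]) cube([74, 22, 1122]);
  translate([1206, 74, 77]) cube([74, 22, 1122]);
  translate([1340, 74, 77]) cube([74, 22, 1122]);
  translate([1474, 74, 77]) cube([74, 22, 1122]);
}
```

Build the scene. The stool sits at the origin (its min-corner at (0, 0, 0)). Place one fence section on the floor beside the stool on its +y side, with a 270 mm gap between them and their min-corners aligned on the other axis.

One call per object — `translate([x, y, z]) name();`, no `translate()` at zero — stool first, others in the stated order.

stool();
translate([0, 523, 0]) fence_section();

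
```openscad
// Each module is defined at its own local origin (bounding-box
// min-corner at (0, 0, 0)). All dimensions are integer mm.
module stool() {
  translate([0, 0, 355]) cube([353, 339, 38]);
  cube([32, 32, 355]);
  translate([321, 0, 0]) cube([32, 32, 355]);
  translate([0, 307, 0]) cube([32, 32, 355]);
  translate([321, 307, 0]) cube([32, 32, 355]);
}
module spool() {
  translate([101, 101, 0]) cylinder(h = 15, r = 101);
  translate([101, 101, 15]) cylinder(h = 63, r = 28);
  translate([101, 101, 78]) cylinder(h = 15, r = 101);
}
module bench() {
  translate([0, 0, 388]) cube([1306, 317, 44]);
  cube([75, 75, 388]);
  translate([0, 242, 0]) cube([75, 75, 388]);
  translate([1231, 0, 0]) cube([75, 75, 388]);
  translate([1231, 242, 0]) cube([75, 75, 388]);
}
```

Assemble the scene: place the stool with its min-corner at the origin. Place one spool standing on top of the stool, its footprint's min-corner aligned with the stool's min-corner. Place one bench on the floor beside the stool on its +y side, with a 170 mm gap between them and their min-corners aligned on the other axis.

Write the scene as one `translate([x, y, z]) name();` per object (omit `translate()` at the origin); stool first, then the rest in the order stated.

stool();
translate([0, 0, 393]) spool();
translate([0, 509, 0]) bench();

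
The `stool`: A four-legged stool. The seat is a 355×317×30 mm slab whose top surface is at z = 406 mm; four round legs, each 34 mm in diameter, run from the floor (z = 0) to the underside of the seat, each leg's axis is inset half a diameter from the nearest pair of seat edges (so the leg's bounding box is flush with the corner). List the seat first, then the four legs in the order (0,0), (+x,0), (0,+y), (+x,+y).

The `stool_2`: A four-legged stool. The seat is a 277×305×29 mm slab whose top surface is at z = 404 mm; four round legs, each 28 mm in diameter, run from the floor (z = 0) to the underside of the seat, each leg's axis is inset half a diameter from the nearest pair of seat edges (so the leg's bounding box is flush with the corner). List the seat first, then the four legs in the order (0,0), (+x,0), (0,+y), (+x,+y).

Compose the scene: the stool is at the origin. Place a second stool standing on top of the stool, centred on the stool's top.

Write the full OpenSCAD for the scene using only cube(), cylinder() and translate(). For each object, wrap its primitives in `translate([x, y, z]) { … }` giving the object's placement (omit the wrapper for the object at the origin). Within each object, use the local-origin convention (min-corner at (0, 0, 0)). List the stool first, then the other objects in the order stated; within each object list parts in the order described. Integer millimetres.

translate([0, 0, 376]) cube([355, 317, 30]);
translate([17, 17, 0]) cylinder(h = 376, r = 17);
translate([338, 17, 0]) cylinder(h = 376, r = 17);
translate([17, 300, 0]) cylinder(h = 376, r = 17);
translate([338, 300, 0]) cylinder(h = 376, r = 17);
translate([39, 6, 406]) {
  translate([0, 0, 375]) cube([277, 305, 29]);
  translate([14, 14, 0]) cylinder(h = 375, r = 14);
  translate([263, 14, 0]) cylinder(h = 375, r = 14);
  translate([14, 291, 0]) cylinder(h = 375, r = 14);
  translate([263, 291, 0]) cylinder(h = 375, r = 14);
}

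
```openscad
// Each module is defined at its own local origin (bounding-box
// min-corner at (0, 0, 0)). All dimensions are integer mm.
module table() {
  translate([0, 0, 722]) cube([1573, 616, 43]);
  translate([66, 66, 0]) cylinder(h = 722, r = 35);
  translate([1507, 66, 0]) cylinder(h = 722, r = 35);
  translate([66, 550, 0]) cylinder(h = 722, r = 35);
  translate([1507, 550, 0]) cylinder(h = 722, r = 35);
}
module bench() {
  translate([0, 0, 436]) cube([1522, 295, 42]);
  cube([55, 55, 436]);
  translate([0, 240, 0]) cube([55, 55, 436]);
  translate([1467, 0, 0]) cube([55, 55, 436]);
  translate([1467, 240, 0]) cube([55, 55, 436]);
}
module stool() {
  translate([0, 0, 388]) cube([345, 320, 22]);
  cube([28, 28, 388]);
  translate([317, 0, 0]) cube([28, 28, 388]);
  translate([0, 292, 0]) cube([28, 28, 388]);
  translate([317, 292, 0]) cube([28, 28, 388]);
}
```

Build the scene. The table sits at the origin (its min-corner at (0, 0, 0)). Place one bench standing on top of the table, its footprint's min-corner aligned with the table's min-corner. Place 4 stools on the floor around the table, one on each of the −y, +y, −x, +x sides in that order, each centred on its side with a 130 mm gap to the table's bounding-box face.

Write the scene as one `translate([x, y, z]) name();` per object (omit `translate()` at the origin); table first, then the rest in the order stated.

table();
translate([0, 0, 765]) bench();
translate([614, -450, 0]) stool();
translate([614, 746, 0]) stool();
translate([-475, 148, 0]) stool();
translate([1703, 148, 0]) stool();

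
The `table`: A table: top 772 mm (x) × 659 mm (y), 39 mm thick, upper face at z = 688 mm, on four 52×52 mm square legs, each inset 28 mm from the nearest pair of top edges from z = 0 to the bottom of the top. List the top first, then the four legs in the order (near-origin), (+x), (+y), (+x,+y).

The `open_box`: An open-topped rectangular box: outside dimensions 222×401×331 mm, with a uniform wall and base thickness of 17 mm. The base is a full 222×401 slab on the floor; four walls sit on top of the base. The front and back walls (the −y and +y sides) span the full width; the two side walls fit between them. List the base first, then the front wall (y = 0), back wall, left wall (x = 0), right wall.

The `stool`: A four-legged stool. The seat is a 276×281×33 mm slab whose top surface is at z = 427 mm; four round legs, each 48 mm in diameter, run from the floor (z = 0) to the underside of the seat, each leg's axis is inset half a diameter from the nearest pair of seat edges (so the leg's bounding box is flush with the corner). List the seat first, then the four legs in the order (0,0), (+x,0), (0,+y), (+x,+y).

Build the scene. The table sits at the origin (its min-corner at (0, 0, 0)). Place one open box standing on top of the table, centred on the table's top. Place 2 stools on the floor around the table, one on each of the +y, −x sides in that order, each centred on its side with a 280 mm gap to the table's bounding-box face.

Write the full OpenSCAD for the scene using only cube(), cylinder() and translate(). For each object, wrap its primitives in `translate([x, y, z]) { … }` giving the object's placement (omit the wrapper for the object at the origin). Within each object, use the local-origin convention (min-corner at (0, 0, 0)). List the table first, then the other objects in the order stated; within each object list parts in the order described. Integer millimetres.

translate([0, 0, 649]) cube([772, 659, 39]);
translate([28, 28, 0]) cube([52, 52, 649]);
translate([692, 28, 0]) cube([52, 52, 649]);
translate([28, 579, 0]) cube([52, 52, 649]);
translate([692, 579, 0]) cube([52, 52, 649]);
translate([275, 129, 688]) {
  cube([222, 401, 17]);
  translate([0, 0, 17]) cube([222, 17, 314]);
  translate([0, 384, 17]) cube([222, 17, 314]);
  translate([0, 17, 17]) cube([17, 367, 314]);
  translate([205, 17, 17]) cube([17, 367, 314]);
}
translate([248, 939, 0]) {
  translate([0, 0, 394]) cube([276, 281, 33]);
  translate([24, 24, 0]) cylinder(h = 394, r = 24);
  translate([252, 24, 0]) cylinder(h = 394, r = 24);
  translate([24, 257, 0]) cylinder(h = 394, r = 24);
  translate([252, 257, 0]) cylinder(h = 394, r = 24);
}
translate([-556, 189, 0]) {
  translate([0, 0, 394]) cube([276, 281, 33]);
  translate([24, 24, 0]) cylinder(h = 394, r = 24);
  translate([252, 24, 0]) cylinder(h = 394, r = 24);
  translate([24, 257, 0]) cylinder(h = 394, r = 24);
  translate([252, 257, 0]) cylinder(h = 394, r = 24);
}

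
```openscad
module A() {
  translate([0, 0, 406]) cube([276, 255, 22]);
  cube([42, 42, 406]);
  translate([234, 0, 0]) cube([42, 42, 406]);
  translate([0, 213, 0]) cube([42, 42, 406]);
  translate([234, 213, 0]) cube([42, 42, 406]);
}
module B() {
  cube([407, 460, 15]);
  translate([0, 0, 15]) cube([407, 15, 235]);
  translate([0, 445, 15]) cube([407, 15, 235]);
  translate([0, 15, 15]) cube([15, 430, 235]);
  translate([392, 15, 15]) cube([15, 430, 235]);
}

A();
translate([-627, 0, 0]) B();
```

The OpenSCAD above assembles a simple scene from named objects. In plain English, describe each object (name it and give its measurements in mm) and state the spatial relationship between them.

A is a simple wooden stool: a rectangular seat 276 mm (x) by 255 mm (y), 22 mm thick, top face at z = 428 mm, on four square legs, each 42×42 mm in cross-section. The legs rest on z = 0, each flush with a corner of the seat.

B is an open-topped rectangular box: outside dimensions 407×460×250 mm, with a uniform wall and base thickness of 15 mm. The base is a full 407×460 slab on the floor; four walls sit on top of the base. The front and back walls (the −y and +y sides) span the full width; the two side walls fit between them.

The open box is on the floor beside the stool on its −x side.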